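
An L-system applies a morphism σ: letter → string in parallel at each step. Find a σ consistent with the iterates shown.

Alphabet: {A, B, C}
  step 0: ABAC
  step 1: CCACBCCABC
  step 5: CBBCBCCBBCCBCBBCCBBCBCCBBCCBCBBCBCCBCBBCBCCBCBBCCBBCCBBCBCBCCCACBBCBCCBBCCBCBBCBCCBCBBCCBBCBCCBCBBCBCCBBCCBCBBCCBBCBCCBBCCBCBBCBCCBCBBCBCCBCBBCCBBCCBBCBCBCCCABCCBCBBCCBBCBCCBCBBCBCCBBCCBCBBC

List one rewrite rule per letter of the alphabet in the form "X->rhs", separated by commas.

A->CCA, B->CB, C->BC

  step 0 ⇒ step 1: ABAC ⇒ CCA·CB·CCA·BC
    A ↦ CCA
    B ↦ CB
    C ↦ BC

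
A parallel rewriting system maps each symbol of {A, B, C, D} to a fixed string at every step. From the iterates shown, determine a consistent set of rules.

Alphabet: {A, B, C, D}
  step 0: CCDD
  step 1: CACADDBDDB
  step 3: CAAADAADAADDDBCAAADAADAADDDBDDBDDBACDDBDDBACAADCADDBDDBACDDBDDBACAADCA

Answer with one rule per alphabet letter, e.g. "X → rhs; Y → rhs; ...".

  step 0 ⇒ step 1: CCDD ⇒ CA·CA·DDB·DDB
    C ↦ CA
    D ↦ DDB
    A ↦ AAD  (constrained at step 1)
    B ↦ AC  (constrained at step 1)

A->AAD, B->AC, C->CA, D->DDB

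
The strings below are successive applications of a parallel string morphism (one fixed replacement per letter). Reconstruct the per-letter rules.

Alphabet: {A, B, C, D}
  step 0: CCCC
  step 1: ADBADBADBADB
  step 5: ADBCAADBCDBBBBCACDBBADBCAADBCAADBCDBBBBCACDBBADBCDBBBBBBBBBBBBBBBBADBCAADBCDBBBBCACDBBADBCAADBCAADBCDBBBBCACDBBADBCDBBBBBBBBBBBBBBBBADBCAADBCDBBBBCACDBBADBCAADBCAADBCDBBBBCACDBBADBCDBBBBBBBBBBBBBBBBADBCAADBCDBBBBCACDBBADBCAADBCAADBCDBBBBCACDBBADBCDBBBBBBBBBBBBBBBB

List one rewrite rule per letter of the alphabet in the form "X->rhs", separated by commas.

A->CA, B->BB, C->ADB, D->CD

  step 0 ⇒ step 1: CCCC ⇒ ADB·ADB·ADB·ADB
    C ↦ ADB
    A ↦ CA  (constrained at step 1)
    B ↦ BB  (constrained at step 1)
    D ↦ CD  (constrained at step 1)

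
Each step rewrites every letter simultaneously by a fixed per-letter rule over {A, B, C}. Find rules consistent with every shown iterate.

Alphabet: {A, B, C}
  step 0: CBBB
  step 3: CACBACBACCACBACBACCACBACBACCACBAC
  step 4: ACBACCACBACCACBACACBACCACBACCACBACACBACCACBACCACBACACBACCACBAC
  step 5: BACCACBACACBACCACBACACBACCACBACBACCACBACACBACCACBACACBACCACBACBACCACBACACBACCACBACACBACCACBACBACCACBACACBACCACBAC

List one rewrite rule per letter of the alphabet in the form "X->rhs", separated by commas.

  step 4 ⇒ step 5: ACBACCACBACCACBACACBACCACBACCACBACACBACCACBACCACBACACBACCACBAC ⇒ B·AC·CAC·B·AC·AC·B·AC·CAC·B·AC·AC·B·AC·CAC·B·AC·B·AC·CAC·B·AC·AC·B·AC·CAC·B·AC·AC·B·AC·CAC·B·AC·B·AC·CAC·B·AC·AC·B·AC·CAC·B·AC·AC·B·AC·CAC·B·AC·B·AC·CAC·B·AC·AC·B·AC·CAC·B·AC
    A ↦ B
    B ↦ CAC
    C ↦ AC

A->B, B->CAC, C->AC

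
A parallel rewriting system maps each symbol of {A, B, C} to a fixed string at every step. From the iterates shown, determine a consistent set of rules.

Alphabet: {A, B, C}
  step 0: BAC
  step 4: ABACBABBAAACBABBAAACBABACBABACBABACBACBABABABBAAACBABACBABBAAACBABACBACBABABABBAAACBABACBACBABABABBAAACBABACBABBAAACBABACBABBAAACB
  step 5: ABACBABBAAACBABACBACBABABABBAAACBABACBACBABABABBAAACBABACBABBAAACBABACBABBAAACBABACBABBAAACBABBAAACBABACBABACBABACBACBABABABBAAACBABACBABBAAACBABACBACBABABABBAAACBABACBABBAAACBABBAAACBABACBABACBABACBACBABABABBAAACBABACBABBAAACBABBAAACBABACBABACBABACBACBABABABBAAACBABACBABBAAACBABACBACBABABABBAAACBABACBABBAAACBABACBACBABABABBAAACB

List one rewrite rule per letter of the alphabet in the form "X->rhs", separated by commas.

  step 4 ⇒ step 5: ABACBABBAAACBABBAAACBABACBABACBABACBACBABABABBAAACBABACBABBAAACBABACBACBABABABBAAACBABACBACBABABABBAAACBABACBABBAAACBABACBABBAAACB ⇒ AB·ACB·AB·BAA·ACB·AB·ACB·ACB·AB·AB·AB·BAA·ACB·AB·ACB·ACB·AB·AB·AB·BAA·ACB·AB·ACB·AB·BAA·ACB·AB·ACB·AB·BAA·ACB·AB·ACB·AB·BAA·ACB·AB·BAA·ACB·AB·ACB·AB·ACB·AB·ACB·ACB·AB·AB·AB·BAA·ACB·AB·ACB·AB·BAA·ACB·AB·ACB·ACB·AB·AB·AB·BAA·ACB·AB·ACB·AB·BAA·ACB·AB·BAA·ACB·AB·ACB·AB·ACB·AB·ACB·ACB·AB·AB·AB·BAA·ACB·AB·ACB·AB·BAA·ACB·AB·BAA·ACB·AB·ACB·AB·ACB·AB·ACB·ACB·AB·AB·AB·BAA·ACB·AB·ACB·AB·BAA·ACB·AB·ACB·ACB·AB·AB·AB·BAA·ACB·AB·ACB·AB·BAA·ACB·AB·ACB·ACB·AB·AB·AB·BAA·ACB
    A ↦ AB
    B ↦ ACB
    C ↦ BAA

A->AB, B->ACB, C->BAA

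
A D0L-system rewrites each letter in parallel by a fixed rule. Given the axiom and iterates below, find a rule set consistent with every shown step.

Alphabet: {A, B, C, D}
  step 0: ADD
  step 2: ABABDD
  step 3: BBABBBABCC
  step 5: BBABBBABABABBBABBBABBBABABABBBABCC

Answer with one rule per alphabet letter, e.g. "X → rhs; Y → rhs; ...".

A->BB, B->AB, C->D, D->C

  step 2 ⇒ step 3: ABABDD ⇒ BB·AB·BB·AB·C·C
    A ↦ BB
    B ↦ AB
    D ↦ C
    C ↦ D  (constrained at step 3)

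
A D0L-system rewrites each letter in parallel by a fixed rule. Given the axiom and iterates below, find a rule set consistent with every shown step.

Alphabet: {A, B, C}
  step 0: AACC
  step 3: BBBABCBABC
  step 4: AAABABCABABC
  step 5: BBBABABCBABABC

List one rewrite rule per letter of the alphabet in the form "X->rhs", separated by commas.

A->B, B->A, C->BC

  step 4 ⇒ step 5: AAABABCABABC ⇒ B·B·B·A·B·A·BC·B·A·B·A·BC
    A ↦ B
    B ↦ A
    C ↦ BC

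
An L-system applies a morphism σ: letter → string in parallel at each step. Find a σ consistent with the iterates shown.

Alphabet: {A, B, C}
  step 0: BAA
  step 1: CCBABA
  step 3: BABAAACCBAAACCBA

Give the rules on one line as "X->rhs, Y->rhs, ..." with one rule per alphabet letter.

A->BA, B->CC, C->A

  step 0 ⇒ step 1: BAA ⇒ CC·BA·BA
    A ↦ BA
    B ↦ CC
    C ↦ A  (constrained at step 1)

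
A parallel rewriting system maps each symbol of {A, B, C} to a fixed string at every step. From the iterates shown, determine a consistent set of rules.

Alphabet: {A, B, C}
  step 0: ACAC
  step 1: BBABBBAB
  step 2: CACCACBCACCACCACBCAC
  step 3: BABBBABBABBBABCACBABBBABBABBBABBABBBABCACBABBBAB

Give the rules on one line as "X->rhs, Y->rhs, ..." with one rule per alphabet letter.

A->B, B->CAC, C->BAB

  step 2 ⇒ step 3: CACCACBCACCACCACBCAC ⇒ BAB·B·BAB·BAB·B·BAB·CAC·BAB·B·BAB·BAB·B·BAB·BAB·B·BAB·CAC·BAB·B·BAB
    A ↦ B
    B ↦ CAC
    C ↦ BAB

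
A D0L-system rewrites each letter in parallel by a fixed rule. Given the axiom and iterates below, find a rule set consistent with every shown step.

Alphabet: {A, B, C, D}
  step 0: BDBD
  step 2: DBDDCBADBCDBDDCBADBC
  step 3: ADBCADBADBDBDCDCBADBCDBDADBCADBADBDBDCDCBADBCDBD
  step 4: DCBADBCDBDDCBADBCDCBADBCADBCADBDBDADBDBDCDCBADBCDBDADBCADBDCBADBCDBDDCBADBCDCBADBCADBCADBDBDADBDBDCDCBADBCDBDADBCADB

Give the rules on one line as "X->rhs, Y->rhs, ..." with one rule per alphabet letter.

A->DCB, B->C, C->DBD, D->ADB

  step 3 ⇒ step 4: ADBCADBADBDBDCDCBADBCDBDADBCADBADBDBDCDCBADBCDBD ⇒ DCB·ADB·C·DBD·DCB·ADB·C·DCB·ADB·C·ADB·C·ADB·DBD·ADB·DBD·C·DCB·ADB·C·DBD·ADB·C·ADB·DCB·ADB·C·DBD·DCB·ADB·C·DCB·ADB·C·ADB·C·ADB·DBD·ADB·DBD·C·DCB·ADB·C·DBD·ADB·C·ADB
    A ↦ DCB
    B ↦ C
    C ↦ DBD
    D ↦ ADB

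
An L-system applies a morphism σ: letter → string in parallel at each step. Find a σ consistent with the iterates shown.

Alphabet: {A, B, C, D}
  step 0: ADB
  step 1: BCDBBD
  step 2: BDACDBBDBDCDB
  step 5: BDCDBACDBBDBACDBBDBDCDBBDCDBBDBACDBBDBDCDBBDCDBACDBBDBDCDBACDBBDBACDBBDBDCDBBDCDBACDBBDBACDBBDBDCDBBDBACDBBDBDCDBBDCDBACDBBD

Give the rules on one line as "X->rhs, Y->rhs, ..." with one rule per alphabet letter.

  step 1 ⇒ step 2: BCDBBD ⇒ BD·A·CDB·BD·BD·CDB
    B ↦ BD
    C ↦ A
    D ↦ CDB
  step 0 ⇒ step 1: ADB ⇒ B·CDB·BD
    A ↦ B

A->B, B->BD, C->A, D->CDB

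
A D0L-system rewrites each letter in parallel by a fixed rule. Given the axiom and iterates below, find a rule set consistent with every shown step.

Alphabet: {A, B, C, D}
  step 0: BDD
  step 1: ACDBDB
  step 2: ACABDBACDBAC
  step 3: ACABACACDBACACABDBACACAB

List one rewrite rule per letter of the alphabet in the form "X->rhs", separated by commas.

A->AC, B->AC, C->AB, D->DB

  step 2 ⇒ step 3: ACABDBACDBAC ⇒ AC·AB·AC·AC·DB·AC·AC·AB·DB·AC·AC·AB
    A ↦ AC
    B ↦ AC
    C ↦ AB
    D ↦ DB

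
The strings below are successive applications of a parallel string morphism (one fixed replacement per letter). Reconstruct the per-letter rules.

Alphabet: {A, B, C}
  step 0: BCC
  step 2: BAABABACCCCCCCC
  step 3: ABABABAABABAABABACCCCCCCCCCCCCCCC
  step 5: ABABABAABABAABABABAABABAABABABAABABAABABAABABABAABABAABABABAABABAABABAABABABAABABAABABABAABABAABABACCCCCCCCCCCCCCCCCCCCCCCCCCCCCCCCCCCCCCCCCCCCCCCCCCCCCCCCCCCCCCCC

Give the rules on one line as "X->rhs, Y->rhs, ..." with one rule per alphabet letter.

  step 2 ⇒ step 3: BAABABACCCCCCCC ⇒ ABA·BA·BA·ABA·BA·ABA·BA·CC·CC·CC·CC·CC·CC·CC·CC
    A ↦ BA
    B ↦ ABA
    C ↦ CC

A->BA, B->ABA, C->CC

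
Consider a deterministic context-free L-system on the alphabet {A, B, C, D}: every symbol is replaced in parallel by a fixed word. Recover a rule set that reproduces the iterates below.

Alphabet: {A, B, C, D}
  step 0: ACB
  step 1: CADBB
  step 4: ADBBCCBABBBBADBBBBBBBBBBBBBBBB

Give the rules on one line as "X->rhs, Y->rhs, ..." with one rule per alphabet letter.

A->C, B->BB, C->AD, D->BA

  step 0 ⇒ step 1: ACB ⇒ C·AD·BB
    A ↦ C
    B ↦ BB
    C ↦ AD
    D ↦ BA  (constrained at step 1)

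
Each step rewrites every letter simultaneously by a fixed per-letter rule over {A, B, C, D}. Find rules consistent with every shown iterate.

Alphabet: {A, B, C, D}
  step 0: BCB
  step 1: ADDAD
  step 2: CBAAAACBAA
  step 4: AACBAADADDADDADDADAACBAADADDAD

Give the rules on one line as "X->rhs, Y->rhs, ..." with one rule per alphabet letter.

A->CB, B->AD, C->D, D->AA

  step 1 ⇒ step 2: ADDAD ⇒ CB·AA·AA·CB·AA
    A ↦ CB
    D ↦ AA
  step 0 ⇒ step 1: BCB ⇒ AD·D·AD
    B ↦ AD
  step 0 ⇒ step 1: BCB ⇒ AD·D·AD
    C ↦ D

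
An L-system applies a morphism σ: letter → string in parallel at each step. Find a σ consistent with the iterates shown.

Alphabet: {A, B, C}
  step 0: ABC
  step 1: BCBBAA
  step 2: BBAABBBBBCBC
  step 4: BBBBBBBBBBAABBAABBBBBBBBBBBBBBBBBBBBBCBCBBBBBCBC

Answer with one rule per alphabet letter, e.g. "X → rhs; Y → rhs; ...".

  step 1 ⇒ step 2: BCBBAA ⇒ BB·AA·BB·BB·BC·BC
    A ↦ BC
    B ↦ BB
    C ↦ AA

A->BC, B->BB, C->AA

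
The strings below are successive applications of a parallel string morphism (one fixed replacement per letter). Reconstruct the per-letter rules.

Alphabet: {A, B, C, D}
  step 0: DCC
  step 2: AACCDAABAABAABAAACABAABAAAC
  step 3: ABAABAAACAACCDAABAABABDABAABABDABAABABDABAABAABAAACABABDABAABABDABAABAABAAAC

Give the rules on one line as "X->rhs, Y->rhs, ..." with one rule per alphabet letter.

A->ABA, B->BD, C->AAC, D->CDA

  step 2 ⇒ step 3: AACCDAABAABAABAAACABAABAAAC ⇒ ABA·ABA·AAC·AAC·CDA·ABA·ABA·BD·ABA·ABA·BD·ABA·ABA·BD·ABA·ABA·ABA·AAC·ABA·BD·ABA·ABA·BD·ABA·ABA·ABA·AAC
    A ↦ ABA
    B ↦ BD
    C ↦ AAC
    D ↦ CDA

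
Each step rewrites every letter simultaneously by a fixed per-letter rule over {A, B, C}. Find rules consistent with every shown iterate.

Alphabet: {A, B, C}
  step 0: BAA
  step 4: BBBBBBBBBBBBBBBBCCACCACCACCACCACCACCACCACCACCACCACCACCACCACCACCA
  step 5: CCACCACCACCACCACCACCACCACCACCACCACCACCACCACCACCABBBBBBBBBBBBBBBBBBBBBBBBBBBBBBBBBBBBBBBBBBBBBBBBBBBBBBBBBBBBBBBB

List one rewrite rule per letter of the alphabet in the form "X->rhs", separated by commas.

  step 4 ⇒ step 5: BBBBBBBBBBBBBBBBCCACCACCACCACCACCACCACCACCACCACCACCACCACCACCACCA ⇒ CCA·CCA·CCA·CCA·CCA·CCA·CCA·CCA·CCA·CCA·CCA·CCA·CCA·CCA·CCA·CCA·B·B·BB·B·B·BB·B·B·BB·B·B·BB·B·B·BB·B·B·BB·B·B·BB·B·B·BB·B·B·BB·B·B·BB·B·B·BB·B·B·BB·B·B·BB·B·B·BB·B·B·BB·B·B·BB
    A ↦ BB
    B ↦ CCA
    C ↦ B

A->BB, B->CCA, C->B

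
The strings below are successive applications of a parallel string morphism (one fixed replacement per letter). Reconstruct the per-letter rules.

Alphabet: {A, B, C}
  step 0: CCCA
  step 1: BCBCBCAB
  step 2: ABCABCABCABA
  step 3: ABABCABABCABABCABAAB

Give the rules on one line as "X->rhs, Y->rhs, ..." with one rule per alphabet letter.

  step 2 ⇒ step 3: ABCABCABCABA ⇒ AB·A·BC·AB·A·BC·AB·A·BC·AB·A·AB
    A ↦ AB
    B ↦ A
    C ↦ BC

A->AB, B->A, C->BC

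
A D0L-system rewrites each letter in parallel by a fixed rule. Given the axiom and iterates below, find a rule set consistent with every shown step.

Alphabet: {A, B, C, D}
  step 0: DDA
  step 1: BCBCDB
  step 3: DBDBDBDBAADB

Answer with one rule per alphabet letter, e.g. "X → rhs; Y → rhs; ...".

A->DB, B->A, C->A, D->BC

  step 0 ⇒ step 1: DDA ⇒ BC·BC·DB
    A ↦ DB
    D ↦ BC
    B ↦ A  (constrained at step 1)
    C ↦ A  (constrained at step 1)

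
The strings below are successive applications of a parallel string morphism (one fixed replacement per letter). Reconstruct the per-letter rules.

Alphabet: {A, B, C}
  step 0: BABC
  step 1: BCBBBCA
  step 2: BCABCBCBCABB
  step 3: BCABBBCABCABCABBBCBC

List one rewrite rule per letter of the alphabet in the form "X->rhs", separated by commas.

  step 2 ⇒ step 3: BCABCBCBCABB ⇒ BC·A·BB·BC·A·BC·A·BC·A·BB·BC·BC
    A ↦ BB
    B ↦ BC
    C ↦ A

A->BB, B->BC, C->A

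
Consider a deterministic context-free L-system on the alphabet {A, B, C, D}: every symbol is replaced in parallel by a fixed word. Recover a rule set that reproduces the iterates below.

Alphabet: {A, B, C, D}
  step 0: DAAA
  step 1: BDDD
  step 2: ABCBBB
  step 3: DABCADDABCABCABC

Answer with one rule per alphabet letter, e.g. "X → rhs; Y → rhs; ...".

A->D, B->ABC, C->ADD, D->B

  step 2 ⇒ step 3: ABCBBB ⇒ D·ABC·ADD·ABC·ABC·ABC
    A ↦ D
    B ↦ ABC
    C ↦ ADD
  step 0 ⇒ step 1: DAAA ⇒ B·D·D·D
    D ↦ B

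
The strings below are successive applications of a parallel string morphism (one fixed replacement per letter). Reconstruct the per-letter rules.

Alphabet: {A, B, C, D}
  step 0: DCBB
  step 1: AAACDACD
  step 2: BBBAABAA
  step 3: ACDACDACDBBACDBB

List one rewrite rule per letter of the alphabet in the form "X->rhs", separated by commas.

A->B, B->ACD, C->A, D->A

  step 2 ⇒ step 3: BBBAABAA ⇒ ACD·ACD·ACD·B·B·ACD·B·B
    A ↦ B
    B ↦ ACD
  step 0 ⇒ step 1: DCBB ⇒ A·A·ACD·ACD
    C ↦ A
  step 0 ⇒ step 1: DCBB ⇒ A·A·ACD·ACD
    D ↦ A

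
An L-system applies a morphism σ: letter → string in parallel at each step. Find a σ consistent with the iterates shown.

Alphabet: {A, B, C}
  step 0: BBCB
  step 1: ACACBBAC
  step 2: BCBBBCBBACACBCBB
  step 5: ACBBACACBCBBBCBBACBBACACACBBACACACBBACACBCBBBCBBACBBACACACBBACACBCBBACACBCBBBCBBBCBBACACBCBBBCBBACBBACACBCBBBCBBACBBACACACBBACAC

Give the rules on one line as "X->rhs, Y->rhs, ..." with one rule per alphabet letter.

A->BC, B->AC, C->BB

  step 1 ⇒ step 2: ACACBBAC ⇒ BC·BB·BC·BB·AC·AC·BC·BB
    A ↦ BC
    B ↦ AC
    C ↦ BB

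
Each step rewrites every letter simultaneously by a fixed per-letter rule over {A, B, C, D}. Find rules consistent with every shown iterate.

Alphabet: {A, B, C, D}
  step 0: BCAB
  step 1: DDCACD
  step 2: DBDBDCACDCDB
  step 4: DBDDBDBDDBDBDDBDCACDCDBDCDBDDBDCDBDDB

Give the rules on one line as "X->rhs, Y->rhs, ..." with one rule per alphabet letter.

  step 1 ⇒ step 2: DDCACD ⇒ DB·DB·DC·AC·DC·DB
    A ↦ AC
    C ↦ DC
    D ↦ DB
  step 0 ⇒ step 1: BCAB ⇒ D·DC·AC·D
    B ↦ D

A->AC, B->D, C->DC, D->DB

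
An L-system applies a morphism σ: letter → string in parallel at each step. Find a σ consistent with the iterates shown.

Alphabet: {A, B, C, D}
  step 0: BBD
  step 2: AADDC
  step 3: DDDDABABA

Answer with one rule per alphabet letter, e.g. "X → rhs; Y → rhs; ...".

  step 2 ⇒ step 3: AADDC ⇒ DD·DD·AB·AB·A
    A ↦ DD
    C ↦ A
    D ↦ AB
    B ↦ C  (constrained at step 0)

A->DD, B->C, C->A, D->AB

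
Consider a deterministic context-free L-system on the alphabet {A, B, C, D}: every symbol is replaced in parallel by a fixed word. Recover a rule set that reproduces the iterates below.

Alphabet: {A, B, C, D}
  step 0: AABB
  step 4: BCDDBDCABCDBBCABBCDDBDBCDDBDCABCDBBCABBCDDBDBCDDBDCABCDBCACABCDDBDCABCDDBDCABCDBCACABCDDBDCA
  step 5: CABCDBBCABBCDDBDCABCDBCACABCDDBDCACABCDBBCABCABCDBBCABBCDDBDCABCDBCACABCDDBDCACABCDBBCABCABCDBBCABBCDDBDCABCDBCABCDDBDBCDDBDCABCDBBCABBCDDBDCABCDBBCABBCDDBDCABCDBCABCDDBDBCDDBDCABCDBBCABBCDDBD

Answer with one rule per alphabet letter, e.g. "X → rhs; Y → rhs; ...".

A->DBD, B->CA, C->BCD, D->B

  step 4 ⇒ step 5: BCDDBDCABCDBBCABBCDDBDBCDDBDCABCDBBCABBCDDBDBCDDBDCABCDBCACABCDDBDCABCDDBDCABCDBCACABCDDBDCA ⇒ CA·BCD·B·B·CA·B·BCD·DBD·CA·BCD·B·CA·CA·BCD·DBD·CA·CA·BCD·B·B·CA·B·CA·BCD·B·B·CA·B·BCD·DBD·CA·BCD·B·CA·CA·BCD·DBD·CA·CA·BCD·B·B·CA·B·CA·BCD·B·B·CA·B·BCD·DBD·CA·BCD·B·CA·BCD·DBD·BCD·DBD·CA·BCD·B·B·CA·B·BCD·DBD·CA·BCD·B·B·CA·B·BCD·DBD·CA·BCD·B·CA·BCD·DBD·BCD·DBD·CA·BCD·B·B·CA·B·BCD·DBD
    A ↦ DBD
    B ↦ CA
    C ↦ BCD
    D ↦ B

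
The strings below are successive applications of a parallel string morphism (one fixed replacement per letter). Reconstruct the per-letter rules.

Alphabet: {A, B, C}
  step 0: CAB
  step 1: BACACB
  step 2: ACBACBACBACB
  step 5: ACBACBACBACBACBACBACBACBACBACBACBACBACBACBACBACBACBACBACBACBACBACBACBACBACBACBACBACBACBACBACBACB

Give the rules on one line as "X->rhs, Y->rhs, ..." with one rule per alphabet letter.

  step 1 ⇒ step 2: BACACB ⇒ ACB·AC·B·AC·B·ACB
    A ↦ AC
    B ↦ ACB
    C ↦ B

A->AC, B->ACB, C->B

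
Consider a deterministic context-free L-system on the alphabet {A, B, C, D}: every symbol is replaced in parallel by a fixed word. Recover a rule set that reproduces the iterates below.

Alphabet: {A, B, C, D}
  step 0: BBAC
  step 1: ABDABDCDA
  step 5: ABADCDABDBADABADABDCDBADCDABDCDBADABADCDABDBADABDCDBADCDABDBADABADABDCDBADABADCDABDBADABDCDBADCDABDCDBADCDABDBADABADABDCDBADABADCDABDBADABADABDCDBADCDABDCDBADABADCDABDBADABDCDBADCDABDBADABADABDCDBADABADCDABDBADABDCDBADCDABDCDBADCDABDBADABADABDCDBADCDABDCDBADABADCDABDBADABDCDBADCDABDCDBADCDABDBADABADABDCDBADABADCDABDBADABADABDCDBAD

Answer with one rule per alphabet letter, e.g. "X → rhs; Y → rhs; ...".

A->CD, B->ABD, C->A, D->BAD

  step 0 ⇒ step 1: BBAC ⇒ ABD·ABD·CD·A
    A ↦ CD
    B ↦ ABD
    C ↦ A
    D ↦ BAD  (constrained at step 1)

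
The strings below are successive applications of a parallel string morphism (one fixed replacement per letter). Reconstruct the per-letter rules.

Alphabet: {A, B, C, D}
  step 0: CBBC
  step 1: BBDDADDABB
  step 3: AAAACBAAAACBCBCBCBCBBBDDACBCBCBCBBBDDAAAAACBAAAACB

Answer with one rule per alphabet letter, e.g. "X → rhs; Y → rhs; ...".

A->CB, B->DDA, C->BB, D->AA

  step 0 ⇒ step 1: CBBC ⇒ BB·DDA·DDA·BB
    B ↦ DDA
    C ↦ BB
    A ↦ CB  (constrained at step 1)
    D ↦ AA  (constrained at step 1)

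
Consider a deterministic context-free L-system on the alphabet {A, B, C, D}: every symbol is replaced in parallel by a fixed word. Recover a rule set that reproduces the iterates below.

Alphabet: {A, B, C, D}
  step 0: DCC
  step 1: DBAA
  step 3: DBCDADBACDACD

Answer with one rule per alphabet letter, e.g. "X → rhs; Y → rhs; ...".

A->CB, B->CD, C->A, D->DB

  step 0 ⇒ step 1: DCC ⇒ DB·A·A
    C ↦ A
    D ↦ DB
    A ↦ CB  (constrained at step 1)
    B ↦ CD  (constrained at step 1)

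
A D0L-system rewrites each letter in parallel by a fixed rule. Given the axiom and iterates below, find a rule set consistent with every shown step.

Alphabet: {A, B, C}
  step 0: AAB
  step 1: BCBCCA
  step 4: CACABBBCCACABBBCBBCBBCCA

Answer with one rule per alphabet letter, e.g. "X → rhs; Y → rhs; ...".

  step 0 ⇒ step 1: AAB ⇒ BC·BC·CA
    A ↦ BC
    B ↦ CA
    C ↦ B  (constrained at step 1)

A->BC, B->CA, C->B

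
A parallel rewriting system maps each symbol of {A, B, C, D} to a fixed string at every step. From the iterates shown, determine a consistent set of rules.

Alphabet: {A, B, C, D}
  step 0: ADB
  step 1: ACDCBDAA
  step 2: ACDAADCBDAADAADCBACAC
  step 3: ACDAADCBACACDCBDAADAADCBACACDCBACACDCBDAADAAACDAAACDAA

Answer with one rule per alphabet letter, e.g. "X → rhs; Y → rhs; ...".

  step 2 ⇒ step 3: ACDAADCBDAADAADCBACAC ⇒ AC·DAA·DCB·AC·AC·DCB·DAA·DAA·DCB·AC·AC·DCB·AC·AC·DCB·DAA·DAA·AC·DAA·AC·DAA
    A ↦ AC
    B ↦ DAA
    C ↦ DAA
    D ↦ DCB

A->AC, B->DAA, C->DAA, D->DCB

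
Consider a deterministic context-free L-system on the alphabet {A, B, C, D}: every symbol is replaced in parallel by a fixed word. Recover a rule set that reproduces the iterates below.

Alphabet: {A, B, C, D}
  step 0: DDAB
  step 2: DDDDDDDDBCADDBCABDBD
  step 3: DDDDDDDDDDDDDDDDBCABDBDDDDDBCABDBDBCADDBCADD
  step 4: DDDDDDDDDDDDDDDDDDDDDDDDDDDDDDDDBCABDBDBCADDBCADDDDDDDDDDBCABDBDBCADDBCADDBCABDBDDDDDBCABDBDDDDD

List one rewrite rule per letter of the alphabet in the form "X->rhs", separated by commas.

A->BD, B->BCA, C->BD, D->DD

  step 3 ⇒ step 4: DDDDDDDDDDDDDDDDBCABDBDDDDDBCABDBDBCADDBCADD ⇒ DD·DD·DD·DD·DD·DD·DD·DD·DD·DD·DD·DD·DD·DD·DD·DD·BCA·BD·BD·BCA·DD·BCA·DD·DD·DD·DD·DD·BCA·BD·BD·BCA·DD·BCA·DD·BCA·BD·BD·DD·DD·BCA·BD·BD·DD·DD
    A ↦ BD
    B ↦ BCA
    C ↦ BD
    D ↦ DD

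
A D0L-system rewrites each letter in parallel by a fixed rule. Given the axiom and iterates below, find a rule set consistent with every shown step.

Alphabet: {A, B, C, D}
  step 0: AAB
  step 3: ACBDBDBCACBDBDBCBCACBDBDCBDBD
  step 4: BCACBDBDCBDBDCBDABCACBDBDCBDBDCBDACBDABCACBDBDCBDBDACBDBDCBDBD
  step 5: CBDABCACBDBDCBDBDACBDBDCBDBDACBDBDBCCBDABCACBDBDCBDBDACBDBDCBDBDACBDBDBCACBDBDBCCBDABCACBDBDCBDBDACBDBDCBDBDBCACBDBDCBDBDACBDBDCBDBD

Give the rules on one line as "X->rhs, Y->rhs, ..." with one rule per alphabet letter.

A->BC, B->CBD, C->A, D->BD

  step 4 ⇒ step 5: BCACBDBDCBDBDCBDABCACBDBDCBDBDCBDACBDABCACBDBDCBDBDACBDBDCBDBD ⇒ CBD·A·BC·A·CBD·BD·CBD·BD·A·CBD·BD·CBD·BD·A·CBD·BD·BC·CBD·A·BC·A·CBD·BD·CBD·BD·A·CBD·BD·CBD·BD·A·CBD·BD·BC·A·CBD·BD·BC·CBD·A·BC·A·CBD·BD·CBD·BD·A·CBD·BD·CBD·BD·BC·A·CBD·BD·CBD·BD·A·CBD·BD·CBD·BD
    A ↦ BC
    B ↦ CBD
    C ↦ A
    D ↦ BD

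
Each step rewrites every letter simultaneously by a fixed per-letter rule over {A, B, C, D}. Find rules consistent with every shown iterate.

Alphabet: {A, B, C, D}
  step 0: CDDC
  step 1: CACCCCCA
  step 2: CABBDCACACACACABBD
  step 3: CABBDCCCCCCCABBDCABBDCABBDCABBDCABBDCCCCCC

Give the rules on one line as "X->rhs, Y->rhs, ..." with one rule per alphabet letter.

A->BBD, B->CC, C->CA, D->CC

  step 2 ⇒ step 3: CABBDCACACACACABBD ⇒ CA·BBD·CC·CC·CC·CA·BBD·CA·BBD·CA·BBD·CA·BBD·CA·BBD·CC·CC·CC
    A ↦ BBD
    B ↦ CC
    C ↦ CA
    D ↦ CC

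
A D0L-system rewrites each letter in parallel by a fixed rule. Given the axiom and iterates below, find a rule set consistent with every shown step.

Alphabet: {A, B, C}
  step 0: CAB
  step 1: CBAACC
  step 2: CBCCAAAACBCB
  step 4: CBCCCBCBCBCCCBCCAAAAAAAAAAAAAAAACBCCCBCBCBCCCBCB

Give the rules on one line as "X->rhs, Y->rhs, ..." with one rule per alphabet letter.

A->AA, B->CC, C->CB

  step 1 ⇒ step 2: CBAACC ⇒ CB·CC·AA·AA·CB·CB
    A ↦ AA
    B ↦ CC
    C ↦ CB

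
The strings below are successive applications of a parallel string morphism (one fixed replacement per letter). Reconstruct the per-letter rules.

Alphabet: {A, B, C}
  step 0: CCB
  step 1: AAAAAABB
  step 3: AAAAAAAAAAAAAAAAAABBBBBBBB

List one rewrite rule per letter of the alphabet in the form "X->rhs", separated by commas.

A->C, B->BB, C->AAA

  step 0 ⇒ step 1: CCB ⇒ AAA·AAA·BB
    B ↦ BB
    C ↦ AAA
    A ↦ C  (constrained at step 1)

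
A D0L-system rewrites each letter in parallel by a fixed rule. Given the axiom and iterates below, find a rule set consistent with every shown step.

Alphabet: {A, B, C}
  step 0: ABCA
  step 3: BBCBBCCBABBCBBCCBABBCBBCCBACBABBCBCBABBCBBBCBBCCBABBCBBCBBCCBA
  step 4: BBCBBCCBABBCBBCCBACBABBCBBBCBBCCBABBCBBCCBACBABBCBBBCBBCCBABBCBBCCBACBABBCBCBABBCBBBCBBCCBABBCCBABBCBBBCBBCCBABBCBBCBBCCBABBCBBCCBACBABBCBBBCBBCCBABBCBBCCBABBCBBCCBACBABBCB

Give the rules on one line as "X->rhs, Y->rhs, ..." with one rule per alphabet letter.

  step 3 ⇒ step 4: BBCBBCCBABBCBBCCBABBCBBCCBACBABBCBCBABBCBBBCBBCCBABBCBBCBBCCBA ⇒ BBC·BBC·CBA·BBC·BBC·CBA·CBA·BBC·B·BBC·BBC·CBA·BBC·BBC·CBA·CBA·BBC·B·BBC·BBC·CBA·BBC·BBC·CBA·CBA·BBC·B·CBA·BBC·B·BBC·BBC·CBA·BBC·CBA·BBC·B·BBC·BBC·CBA·BBC·BBC·BBC·CBA·BBC·BBC·CBA·CBA·BBC·B·BBC·BBC·CBA·BBC·BBC·CBA·BBC·BBC·CBA·CBA·BBC·B
    A ↦ B
    B ↦ BBC
    C ↦ CBA

A->B, B->BBC, C->CBA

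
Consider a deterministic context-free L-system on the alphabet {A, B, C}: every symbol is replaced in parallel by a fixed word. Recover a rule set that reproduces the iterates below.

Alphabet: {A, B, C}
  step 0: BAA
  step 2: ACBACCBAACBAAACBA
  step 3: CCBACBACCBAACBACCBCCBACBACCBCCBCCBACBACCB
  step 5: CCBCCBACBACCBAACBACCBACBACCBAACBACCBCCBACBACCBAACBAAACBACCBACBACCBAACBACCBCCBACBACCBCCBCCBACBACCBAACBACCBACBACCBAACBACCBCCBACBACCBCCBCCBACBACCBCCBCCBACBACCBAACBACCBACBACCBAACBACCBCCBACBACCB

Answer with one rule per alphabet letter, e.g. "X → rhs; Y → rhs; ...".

  step 2 ⇒ step 3: ACBACCBAACBAAACBA ⇒ CCB·A·CBA·CCB·A·A·CBA·CCB·CCB·A·CBA·CCB·CCB·CCB·A·CBA·CCB
    A ↦ CCB
    B ↦ CBA
    C ↦ A

A->CCB, B->CBA, C->A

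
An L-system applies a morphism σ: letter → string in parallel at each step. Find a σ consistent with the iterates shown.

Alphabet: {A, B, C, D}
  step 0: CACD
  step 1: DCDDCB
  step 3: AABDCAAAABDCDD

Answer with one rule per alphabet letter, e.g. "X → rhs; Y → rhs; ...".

  step 0 ⇒ step 1: CACD ⇒ DC·D·DC·B
    A ↦ D
    C ↦ DC
    D ↦ B
    B ↦ AA  (constrained at step 1)

A->D, B->AA, C->DC, D->B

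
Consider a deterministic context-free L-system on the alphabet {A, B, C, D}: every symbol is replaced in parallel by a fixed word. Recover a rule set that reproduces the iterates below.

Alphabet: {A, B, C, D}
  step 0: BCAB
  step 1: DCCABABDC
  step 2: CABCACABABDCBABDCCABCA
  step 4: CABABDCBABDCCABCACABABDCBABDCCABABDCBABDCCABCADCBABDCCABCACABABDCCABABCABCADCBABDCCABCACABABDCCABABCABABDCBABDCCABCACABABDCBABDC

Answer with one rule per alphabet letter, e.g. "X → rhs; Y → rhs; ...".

  step 1 ⇒ step 2: DCCABABDC ⇒ CAB·CA·CA·BAB·DC·BAB·DC·CAB·CA
    A ↦ BAB
    B ↦ DC
    C ↦ CA
    D ↦ CAB

A->BAB, B->DC, C->CA, D->CAB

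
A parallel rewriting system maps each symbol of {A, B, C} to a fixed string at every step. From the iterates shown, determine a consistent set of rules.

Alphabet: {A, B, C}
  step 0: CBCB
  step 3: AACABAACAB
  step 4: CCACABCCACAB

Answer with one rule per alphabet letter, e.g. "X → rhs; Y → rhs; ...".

  step 3 ⇒ step 4: AACABAACAB ⇒ C·C·A·C·AB·C·C·A·C·AB
    A ↦ C
    B ↦ AB
    C ↦ A

A->C, B->AB, C->A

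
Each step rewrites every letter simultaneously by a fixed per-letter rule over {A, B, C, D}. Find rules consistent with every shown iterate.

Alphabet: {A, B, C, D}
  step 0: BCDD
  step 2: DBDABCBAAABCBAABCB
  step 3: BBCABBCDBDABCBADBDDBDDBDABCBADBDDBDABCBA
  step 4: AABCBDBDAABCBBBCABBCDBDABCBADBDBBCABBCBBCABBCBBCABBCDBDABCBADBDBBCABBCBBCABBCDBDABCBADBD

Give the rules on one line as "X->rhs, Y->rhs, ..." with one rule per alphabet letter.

A->DBD, B->A, C->BCB, D->BBC

  step 3 ⇒ step 4: BBCABBCDBDABCBADBDDBDDBDABCBADBDDBDABCBA ⇒ A·A·BCB·DBD·A·A·BCB·BBC·A·BBC·DBD·A·BCB·A·DBD·BBC·A·BBC·BBC·A·BBC·BBC·A·BBC·DBD·A·BCB·A·DBD·BBC·A·BBC·BBC·A·BBC·DBD·A·BCB·A·DBD
    A ↦ DBD
    B ↦ A
    C ↦ BCB
    D ↦ BBC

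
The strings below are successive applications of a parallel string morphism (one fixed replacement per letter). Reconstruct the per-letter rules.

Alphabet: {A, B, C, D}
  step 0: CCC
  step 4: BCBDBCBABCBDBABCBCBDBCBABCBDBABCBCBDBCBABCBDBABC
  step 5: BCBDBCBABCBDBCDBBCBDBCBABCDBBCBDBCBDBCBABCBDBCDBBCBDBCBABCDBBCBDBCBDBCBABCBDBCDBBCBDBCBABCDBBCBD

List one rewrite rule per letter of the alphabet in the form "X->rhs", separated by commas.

A->DB, B->BC, C->BD, D->BA

  step 4 ⇒ step 5: BCBDBCBABCBDBABCBCBDBCBABCBDBABCBCBDBCBABCBDBABC ⇒ BC·BD·BC·BA·BC·BD·BC·DB·BC·BD·BC·BA·BC·DB·BC·BD·BC·BD·BC·BA·BC·BD·BC·DB·BC·BD·BC·BA·BC·DB·BC·BD·BC·BD·BC·BA·BC·BD·BC·DB·BC·BD·BC·BA·BC·DB·BC·BD
    A ↦ DB
    B ↦ BC
    C ↦ BD
    D ↦ BA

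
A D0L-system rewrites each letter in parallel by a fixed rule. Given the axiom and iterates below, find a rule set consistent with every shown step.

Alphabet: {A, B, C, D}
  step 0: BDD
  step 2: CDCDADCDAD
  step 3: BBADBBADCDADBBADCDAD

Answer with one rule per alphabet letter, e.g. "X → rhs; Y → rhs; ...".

A->CD, B->A, C->BB, D->AD

  step 2 ⇒ step 3: CDCDADCDAD ⇒ BB·AD·BB·AD·CD·AD·BB·AD·CD·AD
    A ↦ CD
    C ↦ BB
    D ↦ AD
    B ↦ A  (constrained at step 0)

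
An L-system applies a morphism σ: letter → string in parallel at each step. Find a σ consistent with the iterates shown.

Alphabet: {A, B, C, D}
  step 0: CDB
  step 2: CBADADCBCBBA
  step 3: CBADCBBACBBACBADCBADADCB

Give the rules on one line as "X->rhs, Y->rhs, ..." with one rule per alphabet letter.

A->CB, B->AD, C->CB, D->BA

  step 2 ⇒ step 3: CBADADCBCBBA ⇒ CB·AD·CB·BA·CB·BA·CB·AD·CB·AD·AD·CB
    A ↦ CB
    B ↦ AD
    C ↦ CB
    D ↦ BA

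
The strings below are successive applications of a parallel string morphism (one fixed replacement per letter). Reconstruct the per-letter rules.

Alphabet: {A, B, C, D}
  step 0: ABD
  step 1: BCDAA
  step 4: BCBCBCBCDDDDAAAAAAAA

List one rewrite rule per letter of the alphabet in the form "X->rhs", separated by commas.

A->BC, B->D, C->D, D->AA

  step 0 ⇒ step 1: ABD ⇒ BC·D·AA
    A ↦ BC
    B ↦ D
    D ↦ AA
    C ↦ D  (constrained at step 1)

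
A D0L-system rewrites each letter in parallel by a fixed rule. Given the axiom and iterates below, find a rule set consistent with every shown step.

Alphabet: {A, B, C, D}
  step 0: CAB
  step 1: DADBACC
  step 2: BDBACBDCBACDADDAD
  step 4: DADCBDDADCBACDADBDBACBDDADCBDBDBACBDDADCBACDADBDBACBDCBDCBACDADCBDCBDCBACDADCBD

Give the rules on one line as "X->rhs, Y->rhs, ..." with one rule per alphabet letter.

  step 1 ⇒ step 2: DADBACC ⇒ BD·BAC·BD·C·BAC·DAD·DAD
    A ↦ BAC
    B ↦ C
    C ↦ DAD
    D ↦ BD

A->BAC, B->C, C->DAD, D->BD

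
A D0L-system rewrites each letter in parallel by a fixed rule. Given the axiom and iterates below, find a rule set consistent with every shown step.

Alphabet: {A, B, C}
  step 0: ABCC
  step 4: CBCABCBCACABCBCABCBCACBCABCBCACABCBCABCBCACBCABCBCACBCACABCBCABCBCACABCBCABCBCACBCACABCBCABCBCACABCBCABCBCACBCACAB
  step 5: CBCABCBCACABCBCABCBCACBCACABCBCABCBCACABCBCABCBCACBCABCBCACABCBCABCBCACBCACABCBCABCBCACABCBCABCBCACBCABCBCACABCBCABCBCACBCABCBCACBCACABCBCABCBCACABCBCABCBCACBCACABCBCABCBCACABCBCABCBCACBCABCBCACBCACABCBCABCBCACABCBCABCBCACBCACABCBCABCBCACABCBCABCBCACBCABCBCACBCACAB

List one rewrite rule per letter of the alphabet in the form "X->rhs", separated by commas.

A->CA, B->CAB, C->CB

  step 4 ⇒ step 5: CBCABCBCACABCBCABCBCACBCABCBCACABCBCABCBCACBCABCBCACBCACABCBCABCBCACABCBCABCBCACBCACABCBCABCBCACABCBCABCBCACBCACAB ⇒ CB·CAB·CB·CA·CAB·CB·CAB·CB·CA·CB·CA·CAB·CB·CAB·CB·CA·CAB·CB·CAB·CB·CA·CB·CAB·CB·CA·CAB·CB·CAB·CB·CA·CB·CA·CAB·CB·CAB·CB·CA·CAB·CB·CAB·CB·CA·CB·CAB·CB·CA·CAB·CB·CAB·CB·CA·CB·CAB·CB·CA·CB·CA·CAB·CB·CAB·CB·CA·CAB·CB·CAB·CB·CA·CB·CA·CAB·CB·CAB·CB·CA·CAB·CB·CAB·CB·CA·CB·CAB·CB·CA·CB·CA·CAB·CB·CAB·CB·CA·CAB·CB·CAB·CB·CA·CB·CA·CAB·CB·CAB·CB·CA·CAB·CB·CAB·CB·CA·CB·CAB·CB·CA·CB·CA·CAB
    A ↦ CA
    B ↦ CAB
    C ↦ CB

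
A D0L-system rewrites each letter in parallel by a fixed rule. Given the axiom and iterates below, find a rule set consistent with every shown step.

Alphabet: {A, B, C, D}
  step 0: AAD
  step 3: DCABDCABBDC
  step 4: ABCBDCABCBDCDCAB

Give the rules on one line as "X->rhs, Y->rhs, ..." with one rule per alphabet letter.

  step 3 ⇒ step 4: DCABDCABBDC ⇒ A·B·CB·DC·A·B·CB·DC·DC·A·B
    A ↦ CB
    B ↦ DC
    C ↦ B
    D ↦ A

A->CB, B->DC, C->B, D->A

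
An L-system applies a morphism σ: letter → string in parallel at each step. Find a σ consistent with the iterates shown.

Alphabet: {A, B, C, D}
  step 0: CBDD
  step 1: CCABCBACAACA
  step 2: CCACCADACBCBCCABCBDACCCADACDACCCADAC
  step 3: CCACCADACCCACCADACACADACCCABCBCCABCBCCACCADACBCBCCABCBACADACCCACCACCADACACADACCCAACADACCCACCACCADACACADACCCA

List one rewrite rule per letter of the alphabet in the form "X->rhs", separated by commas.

  step 2 ⇒ step 3: CCACCADACBCBCCABCBDACCCADACDACCCADAC ⇒ CCA·CCA·DAC·CCA·CCA·DAC·ACA·DAC·CCA·BCB·CCA·BCB·CCA·CCA·DAC·BCB·CCA·BCB·ACA·DAC·CCA·CCA·CCA·DAC·ACA·DAC·CCA·ACA·DAC·CCA·CCA·CCA·DAC·ACA·DAC·CCA
    A ↦ DAC
    B ↦ BCB
    C ↦ CCA
    D ↦ ACA

A->DAC, B->BCB, C->CCA, D->ACA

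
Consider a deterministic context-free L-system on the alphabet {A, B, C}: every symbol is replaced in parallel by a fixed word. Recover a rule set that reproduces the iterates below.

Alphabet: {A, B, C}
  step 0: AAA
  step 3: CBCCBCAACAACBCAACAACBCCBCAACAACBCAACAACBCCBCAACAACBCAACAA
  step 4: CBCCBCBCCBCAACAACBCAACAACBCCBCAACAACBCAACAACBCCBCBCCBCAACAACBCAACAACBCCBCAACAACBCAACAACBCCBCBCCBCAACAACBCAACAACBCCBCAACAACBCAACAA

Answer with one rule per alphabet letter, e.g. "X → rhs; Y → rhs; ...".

A->CAA, B->C, C->CB

  step 3 ⇒ step 4: CBCCBCAACAACBCAACAACBCCBCAACAACBCAACAACBCCBCAACAACBCAACAA ⇒ CB·C·CB·CB·C·CB·CAA·CAA·CB·CAA·CAA·CB·C·CB·CAA·CAA·CB·CAA·CAA·CB·C·CB·CB·C·CB·CAA·CAA·CB·CAA·CAA·CB·C·CB·CAA·CAA·CB·CAA·CAA·CB·C·CB·CB·C·CB·CAA·CAA·CB·CAA·CAA·CB·C·CB·CAA·CAA·CB·CAA·CAA
    A ↦ CAA
    B ↦ C
    C ↦ CB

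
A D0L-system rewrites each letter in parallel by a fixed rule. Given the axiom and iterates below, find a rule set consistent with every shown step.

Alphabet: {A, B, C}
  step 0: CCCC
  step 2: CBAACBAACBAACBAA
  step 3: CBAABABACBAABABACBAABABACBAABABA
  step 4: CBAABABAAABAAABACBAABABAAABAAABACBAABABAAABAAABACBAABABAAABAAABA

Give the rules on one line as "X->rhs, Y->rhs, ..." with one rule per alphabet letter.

  step 3 ⇒ step 4: CBAABABACBAABABACBAABABACBAABABA ⇒ CB·AA·BA·BA·AA·BA·AA·BA·CB·AA·BA·BA·AA·BA·AA·BA·CB·AA·BA·BA·AA·BA·AA·BA·CB·AA·BA·BA·AA·BA·AA·BA
    A ↦ BA
    B ↦ AA
    C ↦ CB

A->BA, B->AA, C->CB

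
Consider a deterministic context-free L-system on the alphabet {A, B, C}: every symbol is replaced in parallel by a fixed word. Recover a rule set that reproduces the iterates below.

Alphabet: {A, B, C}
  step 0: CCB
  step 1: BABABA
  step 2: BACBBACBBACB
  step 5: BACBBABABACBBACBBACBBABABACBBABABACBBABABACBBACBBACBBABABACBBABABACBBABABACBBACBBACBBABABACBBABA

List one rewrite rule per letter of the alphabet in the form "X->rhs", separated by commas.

A->CB, B->BA, C->BA

  step 1 ⇒ step 2: BABABA ⇒ BA·CB·BA·CB·BA·CB
    A ↦ CB
    B ↦ BA
  step 0 ⇒ step 1: CCB ⇒ BA·BA·BA
    C ↦ BA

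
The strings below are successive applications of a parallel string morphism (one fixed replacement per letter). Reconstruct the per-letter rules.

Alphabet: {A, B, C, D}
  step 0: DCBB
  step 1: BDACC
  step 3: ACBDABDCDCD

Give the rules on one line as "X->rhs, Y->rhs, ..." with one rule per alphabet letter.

A->CD, B->C, C->A, D->BD

  step 0 ⇒ step 1: DCBB ⇒ BD·A·C·C
    B ↦ C
    C ↦ A
    D ↦ BD
    A ↦ CD  (constrained at step 1)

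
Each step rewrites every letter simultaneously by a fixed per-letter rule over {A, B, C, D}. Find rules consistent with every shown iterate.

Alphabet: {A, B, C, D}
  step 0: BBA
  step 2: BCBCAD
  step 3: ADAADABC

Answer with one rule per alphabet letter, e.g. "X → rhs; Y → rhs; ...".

A->B, B->AD, C->A, D->C

  step 2 ⇒ step 3: BCBCAD ⇒ AD·A·AD·A·B·C
    A ↦ B
    B ↦ AD
    C ↦ A
    D ↦ C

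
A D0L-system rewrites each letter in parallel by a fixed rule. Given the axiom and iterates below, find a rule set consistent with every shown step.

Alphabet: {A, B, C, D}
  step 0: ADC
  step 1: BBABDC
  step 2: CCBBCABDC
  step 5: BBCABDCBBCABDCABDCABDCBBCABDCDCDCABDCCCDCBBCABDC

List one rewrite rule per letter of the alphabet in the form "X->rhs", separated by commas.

  step 1 ⇒ step 2: BBABDC ⇒ C·C·BB·C·AB·DC
    A ↦ BB
    B ↦ C
    C ↦ DC
    D ↦ AB

A->BB, B->C, C->DC, D->AB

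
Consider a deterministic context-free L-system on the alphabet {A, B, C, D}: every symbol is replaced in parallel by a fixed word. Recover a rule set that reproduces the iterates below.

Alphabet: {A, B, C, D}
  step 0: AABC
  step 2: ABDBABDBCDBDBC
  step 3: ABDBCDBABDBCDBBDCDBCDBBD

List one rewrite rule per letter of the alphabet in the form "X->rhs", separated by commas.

A->AB, B->DB, C->BD, D->C

  step 2 ⇒ step 3: ABDBABDBCDBDBC ⇒ AB·DB·C·DB·AB·DB·C·DB·BD·C·DB·C·DB·BD
    A ↦ AB
    B ↦ DB
    C ↦ BD
    D ↦ C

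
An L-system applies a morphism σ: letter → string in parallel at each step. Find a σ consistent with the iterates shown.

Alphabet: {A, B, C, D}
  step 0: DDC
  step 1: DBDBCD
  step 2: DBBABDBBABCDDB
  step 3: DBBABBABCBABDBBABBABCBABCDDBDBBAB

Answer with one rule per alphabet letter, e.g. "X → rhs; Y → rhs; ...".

A->C, B->BAB, C->CD, D->DB

  step 2 ⇒ step 3: DBBABDBBABCDDB ⇒ DB·BAB·BAB·C·BAB·DB·BAB·BAB·C·BAB·CD·DB·DB·BAB
    A ↦ C
    B ↦ BAB
    C ↦ CD
    D ↦ DB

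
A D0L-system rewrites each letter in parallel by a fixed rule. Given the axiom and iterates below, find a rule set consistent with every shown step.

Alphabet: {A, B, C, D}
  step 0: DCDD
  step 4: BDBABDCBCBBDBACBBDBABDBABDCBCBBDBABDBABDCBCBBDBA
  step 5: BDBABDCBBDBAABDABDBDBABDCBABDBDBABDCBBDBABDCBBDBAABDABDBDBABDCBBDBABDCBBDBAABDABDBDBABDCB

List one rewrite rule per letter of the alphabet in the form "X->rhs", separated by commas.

  step 4 ⇒ step 5: BDBABDCBCBBDBACBBDBABDBABDCBCBBDBABDBABDCBCBBDBA ⇒ BD·BA·BD·CB·BD·BA·A·BD·A·BD·BD·BA·BD·CB·A·BD·BD·BA·BD·CB·BD·BA·BD·CB·BD·BA·A·BD·A·BD·BD·BA·BD·CB·BD·BA·BD·CB·BD·BA·A·BD·A·BD·BD·BA·BD·CB
    A ↦ CB
    B ↦ BD
    C ↦ A
    D ↦ BA

A->CB, B->BD, C->A, D->BA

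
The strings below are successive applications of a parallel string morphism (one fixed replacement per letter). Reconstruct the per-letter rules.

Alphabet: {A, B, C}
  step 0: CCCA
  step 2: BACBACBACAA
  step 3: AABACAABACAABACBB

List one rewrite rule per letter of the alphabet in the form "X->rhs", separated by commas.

  step 2 ⇒ step 3: BACBACBACAA ⇒ AA·B·AC·AA·B·AC·AA·B·AC·B·B
    A ↦ B
    B ↦ AA
    C ↦ AC

A->B, B->AA, C->AC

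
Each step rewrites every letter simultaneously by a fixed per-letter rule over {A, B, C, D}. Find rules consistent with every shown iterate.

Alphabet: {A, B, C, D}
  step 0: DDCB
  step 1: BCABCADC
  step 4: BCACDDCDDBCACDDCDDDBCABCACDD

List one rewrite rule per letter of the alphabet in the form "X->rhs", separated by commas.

  step 0 ⇒ step 1: DDCB ⇒ BCA·BCA·D·C
    B ↦ C
    C ↦ D
    D ↦ BCA
    A ↦ D  (constrained at step 1)

A->D, B->C, C->D, D->BCA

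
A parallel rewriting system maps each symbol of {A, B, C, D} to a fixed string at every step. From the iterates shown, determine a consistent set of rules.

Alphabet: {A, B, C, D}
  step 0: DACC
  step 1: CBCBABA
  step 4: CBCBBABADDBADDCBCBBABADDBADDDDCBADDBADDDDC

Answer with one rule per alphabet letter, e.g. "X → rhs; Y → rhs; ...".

  step 0 ⇒ step 1: DACC ⇒ CB·C·BA·BA
    A ↦ C
    C ↦ BA
    D ↦ CB
    B ↦ DD  (constrained at step 1)

A->C, B->DD, C->BA, D->CB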